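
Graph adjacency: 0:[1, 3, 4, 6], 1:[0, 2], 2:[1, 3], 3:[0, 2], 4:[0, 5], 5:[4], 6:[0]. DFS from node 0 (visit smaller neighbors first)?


DFS stack-based: start with [0]
Visit order: [0, 1, 2, 3, 4, 5, 6]


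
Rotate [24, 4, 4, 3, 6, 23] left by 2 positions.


Left rotate by 2: [4, 3, 6, 23, 24, 4]


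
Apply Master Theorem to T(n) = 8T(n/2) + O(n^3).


a=8, b=2, c=3. log_2(8)=3 = c=3. Case 2: O(n^c log n) = O(n^3 log n)
Complexity: O(n^3 log n)


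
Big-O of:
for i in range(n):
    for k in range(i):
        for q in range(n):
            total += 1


Per nesting level: O(n) * O(n) [triangular over i] * O(n) = O(n^3)
Complexity: O(n^3)


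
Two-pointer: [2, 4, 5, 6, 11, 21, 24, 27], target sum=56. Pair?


Two pointers: lo=0, hi=7
No pair sums to 56


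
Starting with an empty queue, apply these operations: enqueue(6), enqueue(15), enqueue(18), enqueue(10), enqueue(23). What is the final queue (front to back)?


enqueue(6) -> [6]
enqueue(15) -> [6, 15]
enqueue(18) -> [6, 15, 18]
enqueue(10) -> [6, 15, 18, 10]
enqueue(23) -> [6, 15, 18, 10, 23]
Final queue (front to back): [6, 15, 18, 10, 23]


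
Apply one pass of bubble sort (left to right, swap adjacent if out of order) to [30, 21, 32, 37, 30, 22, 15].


After one pass: [21, 30, 32, 30, 22, 15, 37]


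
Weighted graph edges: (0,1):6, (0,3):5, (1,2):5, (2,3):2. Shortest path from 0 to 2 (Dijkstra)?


Dijkstra from 0:
Distances: {0: 0, 1: 6, 2: 7, 3: 5}
Shortest distance to 2 = 7, path = [0, 3, 2]


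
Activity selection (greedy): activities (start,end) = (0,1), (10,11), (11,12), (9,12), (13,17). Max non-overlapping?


Greedy: pick earliest-ending, then skip overlaps.
Selected (4 activities): [(0, 1), (10, 11), (11, 12), (13, 17)]


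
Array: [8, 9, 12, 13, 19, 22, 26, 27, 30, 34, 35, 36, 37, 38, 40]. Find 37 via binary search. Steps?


Search for 37:
[0,14] mid=7 arr[7]=27
[8,14] mid=11 arr[11]=36
[12,14] mid=13 arr[13]=38
[12,12] mid=12 arr[12]=37
Total: 4 comparisons


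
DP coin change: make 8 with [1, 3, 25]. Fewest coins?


dp[0]=0; dp[i]=1+min(dp[i-c] for c in coins)
...dp[3]=1, dp[4]=2, dp[5]=3, dp[6]=2, dp[7]=3, dp[8]=4
Minimum coins for 8 = 4


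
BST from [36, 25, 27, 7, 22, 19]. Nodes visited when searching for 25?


BST root = 36
Search for 25: compare at each node
Path: [36, 25]


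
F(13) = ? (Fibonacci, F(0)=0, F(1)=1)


F(n)=F(n-1)+F(n-2)
...F(11)=89, F(12)=144, F(13)=233


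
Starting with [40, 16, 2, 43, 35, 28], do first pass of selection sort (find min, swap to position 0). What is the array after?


After one pass: [2, 16, 40, 43, 35, 28]


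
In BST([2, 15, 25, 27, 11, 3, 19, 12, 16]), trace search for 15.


BST root = 2
Search for 15: compare at each node
Path: [2, 15]


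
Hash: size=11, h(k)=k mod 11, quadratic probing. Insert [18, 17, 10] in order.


Insertions: 18->slot 7; 17->slot 6; 10->slot 10
Table: [None, None, None, None, None, None, 17, 18, None, None, 10]


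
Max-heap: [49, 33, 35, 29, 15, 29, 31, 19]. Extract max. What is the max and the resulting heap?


Max = 49
Replace root with last, heapify down
Resulting heap: [35, 33, 31, 29, 15, 29, 19]


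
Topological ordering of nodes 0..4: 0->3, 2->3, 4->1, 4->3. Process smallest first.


Kahn's algorithm, process smallest node first
Order: [0, 2, 4, 1, 3]


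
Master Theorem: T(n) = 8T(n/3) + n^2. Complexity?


a=8, b=3, c=2. log_3(8)=1.893 < c=2. Case 3: O(n^c) = O(n^2)
Complexity: O(n^2)


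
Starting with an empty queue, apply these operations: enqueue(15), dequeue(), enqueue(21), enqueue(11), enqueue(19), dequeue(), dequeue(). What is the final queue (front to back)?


enqueue(15) -> [15]
dequeue() returns 15 -> []
enqueue(21) -> [21]
enqueue(11) -> [21, 11]
enqueue(19) -> [21, 11, 19]
dequeue() returns 21 -> [11, 19]
dequeue() returns 11 -> [19]
Final queue (front to back): [19]


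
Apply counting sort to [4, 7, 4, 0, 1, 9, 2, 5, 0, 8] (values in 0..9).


Count array: [2, 1, 1, 0, 2, 1, 0, 1, 1, 1]
Reconstruct: [0, 0, 1, 2, 4, 4, 5, 7, 8, 9]


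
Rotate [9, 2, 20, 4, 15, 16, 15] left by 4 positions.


Left rotate by 4: [15, 16, 15, 9, 2, 20, 4]


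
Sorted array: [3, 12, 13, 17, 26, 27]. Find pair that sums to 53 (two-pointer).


Two pointers: lo=0, hi=5
Found pair: (26, 27) summing to 53


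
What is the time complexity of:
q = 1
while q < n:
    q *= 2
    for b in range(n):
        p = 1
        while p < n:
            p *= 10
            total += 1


Per nesting level: O(log n) * O(n) * O(log n) = O(n (log n)^2)
Complexity: O(n (log n)^2)


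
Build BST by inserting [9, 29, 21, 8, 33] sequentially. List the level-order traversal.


Root = 9; build tree by BST insertion.
Level-Order traversal: [9, 8, 29, 21, 33]


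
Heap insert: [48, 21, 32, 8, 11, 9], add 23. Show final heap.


Append 23: [48, 21, 32, 8, 11, 9, 23]
Bubble up: no swaps needed
Result: [48, 21, 32, 8, 11, 9, 23]


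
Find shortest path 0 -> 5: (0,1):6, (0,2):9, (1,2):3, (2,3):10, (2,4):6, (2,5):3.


Dijkstra from 0:
Distances: {0: 0, 1: 6, 2: 9, 3: 19, 4: 15, 5: 12}
Shortest distance to 5 = 12, path = [0, 2, 5]


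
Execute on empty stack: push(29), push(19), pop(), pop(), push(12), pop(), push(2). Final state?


push(29) -> [29]
push(19) -> [29, 19]
pop() returns 19 -> [29]
pop() returns 29 -> []
push(12) -> [12]
pop() returns 12 -> []
push(2) -> [2]
Final stack (bottom to top): [2]


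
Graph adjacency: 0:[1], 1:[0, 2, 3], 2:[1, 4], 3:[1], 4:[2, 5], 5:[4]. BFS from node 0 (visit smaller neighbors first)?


BFS queue: start with [0]
Visit order: [0, 1, 2, 3, 4, 5]


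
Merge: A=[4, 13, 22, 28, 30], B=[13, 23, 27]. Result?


Compare heads, take smaller each step.
Merged: [4, 13, 13, 22, 23, 27, 28, 30]


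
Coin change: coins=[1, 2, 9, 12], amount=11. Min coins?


dp[0]=0; dp[i]=1+min(dp[i-c] for c in coins)
...dp[6]=3, dp[7]=4, dp[8]=4, dp[9]=1, dp[10]=2, dp[11]=2
Minimum coins for 11 = 2


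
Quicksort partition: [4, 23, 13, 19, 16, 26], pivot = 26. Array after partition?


Elements <= 26 go left of pivot.
Result: [4, 23, 13, 19, 16, 26], pivot at index 5


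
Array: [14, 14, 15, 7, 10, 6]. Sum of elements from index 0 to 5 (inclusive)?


Prefix sums: [0, 14, 28, 43, 50, 60, 66]
Sum[0..5] = prefix[6] - prefix[0] = 66 - 0 = 66


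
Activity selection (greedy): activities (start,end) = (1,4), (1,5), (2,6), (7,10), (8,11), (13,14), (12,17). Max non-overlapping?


Greedy: pick earliest-ending, then skip overlaps.
Selected (3 activities): [(1, 4), (7, 10), (13, 14)]


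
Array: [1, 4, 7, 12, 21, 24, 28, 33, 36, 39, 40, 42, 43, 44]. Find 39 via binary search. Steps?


Search for 39:
[0,13] mid=6 arr[6]=28
[7,13] mid=10 arr[10]=40
[7,9] mid=8 arr[8]=36
[9,9] mid=9 arr[9]=39
Total: 4 comparisons


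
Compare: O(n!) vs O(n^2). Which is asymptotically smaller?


quadratic grows slower than factorial
O(n^2) is asymptotically smaller; O(n!) grows faster


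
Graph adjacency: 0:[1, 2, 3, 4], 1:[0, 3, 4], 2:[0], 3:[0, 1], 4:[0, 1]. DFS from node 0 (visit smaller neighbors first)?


DFS stack-based: start with [0]
Visit order: [0, 1, 3, 4, 2]


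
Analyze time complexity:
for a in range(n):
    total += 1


Per nesting level: O(n) = O(n)
Complexity: O(n)


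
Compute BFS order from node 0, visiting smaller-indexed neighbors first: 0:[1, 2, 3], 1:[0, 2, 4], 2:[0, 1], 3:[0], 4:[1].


BFS queue: start with [0]
Visit order: [0, 1, 2, 3, 4]


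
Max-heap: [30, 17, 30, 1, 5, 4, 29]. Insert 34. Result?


Append 34: [30, 17, 30, 1, 5, 4, 29, 34]
Bubble up: swap idx 7(34) with idx 3(1); swap idx 3(34) with idx 1(17); swap idx 1(34) with idx 0(30)
Result: [34, 30, 30, 17, 5, 4, 29, 1]


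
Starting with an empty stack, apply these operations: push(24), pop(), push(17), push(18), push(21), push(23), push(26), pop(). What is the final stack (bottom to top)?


push(24) -> [24]
pop() returns 24 -> []
push(17) -> [17]
push(18) -> [17, 18]
push(21) -> [17, 18, 21]
push(23) -> [17, 18, 21, 23]
push(26) -> [17, 18, 21, 23, 26]
pop() returns 26 -> [17, 18, 21, 23]
Final stack (bottom to top): [17, 18, 21, 23]


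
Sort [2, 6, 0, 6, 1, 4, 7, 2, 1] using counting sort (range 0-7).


Count array: [1, 2, 2, 0, 1, 0, 2, 1]
Reconstruct: [0, 1, 1, 2, 2, 4, 6, 6, 7]


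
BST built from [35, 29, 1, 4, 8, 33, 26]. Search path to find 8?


BST root = 35
Search for 8: compare at each node
Path: [35, 29, 1, 4, 8]


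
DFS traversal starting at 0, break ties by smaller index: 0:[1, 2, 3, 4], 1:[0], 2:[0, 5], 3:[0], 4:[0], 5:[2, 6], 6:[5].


DFS stack-based: start with [0]
Visit order: [0, 1, 2, 5, 6, 3, 4]


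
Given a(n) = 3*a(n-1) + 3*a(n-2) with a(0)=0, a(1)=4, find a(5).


Build bottom-up:
...a(3)=48, a(4)=180, a(5)=3*180+3*48=684


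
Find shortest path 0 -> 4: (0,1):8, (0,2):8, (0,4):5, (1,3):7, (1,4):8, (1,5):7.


Dijkstra from 0:
Distances: {0: 0, 1: 8, 2: 8, 3: 15, 4: 5, 5: 15}
Shortest distance to 4 = 5, path = [0, 4]


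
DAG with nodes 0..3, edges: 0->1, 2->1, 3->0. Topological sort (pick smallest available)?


Kahn's algorithm, process smallest node first
Order: [2, 3, 0, 1]


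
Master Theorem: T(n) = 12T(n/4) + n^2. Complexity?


a=12, b=4, c=2. log_4(12)=1.792 < c=2. Case 3: O(n^c) = O(n^2)
Complexity: O(n^2)


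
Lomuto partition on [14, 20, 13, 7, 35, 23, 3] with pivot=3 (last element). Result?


Elements <= 3 go left of pivot.
Result: [3, 20, 13, 7, 35, 23, 14], pivot at index 0


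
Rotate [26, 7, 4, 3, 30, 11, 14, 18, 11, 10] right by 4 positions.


Right rotate by 4: [14, 18, 11, 10, 26, 7, 4, 3, 30, 11]


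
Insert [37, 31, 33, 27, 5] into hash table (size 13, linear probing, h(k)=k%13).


Insertions: 37->slot 11; 31->slot 5; 33->slot 7; 27->slot 1; 5->slot 6
Table: [None, 27, None, None, None, 31, 5, 33, None, None, None, 37, None]


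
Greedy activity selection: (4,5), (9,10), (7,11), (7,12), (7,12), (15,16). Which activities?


Greedy: pick earliest-ending, then skip overlaps.
Selected (3 activities): [(4, 5), (9, 10), (15, 16)]


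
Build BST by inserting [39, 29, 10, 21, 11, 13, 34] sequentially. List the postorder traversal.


Root = 39; build tree by BST insertion.
Postorder traversal: [13, 11, 21, 10, 34, 29, 39]


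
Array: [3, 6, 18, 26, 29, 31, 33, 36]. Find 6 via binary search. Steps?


Search for 6:
[0,7] mid=3 arr[3]=26
[0,2] mid=1 arr[1]=6
Total: 2 comparisons


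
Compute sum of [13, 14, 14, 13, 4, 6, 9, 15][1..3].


Prefix sums: [0, 13, 27, 41, 54, 58, 64, 73, 88]
Sum[1..3] = prefix[4] - prefix[1] = 54 - 13 = 41


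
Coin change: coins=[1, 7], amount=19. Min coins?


dp[0]=0; dp[i]=1+min(dp[i-c] for c in coins)
...dp[14]=2, dp[15]=3, dp[16]=4, dp[17]=5, dp[18]=6, dp[19]=7
Minimum coins for 19 = 7


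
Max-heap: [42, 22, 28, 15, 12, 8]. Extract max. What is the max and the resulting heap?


Max = 42
Replace root with last, heapify down
Resulting heap: [28, 22, 8, 15, 12]


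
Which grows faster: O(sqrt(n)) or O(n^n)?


sublinear grows slower than n^n
O(sqrt(n)) is asymptotically smaller; O(n^n) grows faster


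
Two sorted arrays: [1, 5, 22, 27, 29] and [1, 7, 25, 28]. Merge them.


Compare heads, take smaller each step.
Merged: [1, 1, 5, 7, 22, 25, 27, 28, 29]


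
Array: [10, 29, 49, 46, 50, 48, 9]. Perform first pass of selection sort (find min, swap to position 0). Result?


After one pass: [9, 29, 49, 46, 50, 48, 10]


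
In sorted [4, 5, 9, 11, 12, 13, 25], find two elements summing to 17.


Two pointers: lo=0, hi=6
Found pair: (4, 13) summing to 17


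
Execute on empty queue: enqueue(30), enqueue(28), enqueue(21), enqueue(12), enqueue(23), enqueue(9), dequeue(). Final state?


enqueue(30) -> [30]
enqueue(28) -> [30, 28]
enqueue(21) -> [30, 28, 21]
enqueue(12) -> [30, 28, 21, 12]
enqueue(23) -> [30, 28, 21, 12, 23]
enqueue(9) -> [30, 28, 21, 12, 23, 9]
dequeue() returns 30 -> [28, 21, 12, 23, 9]
Final queue (front to back): [28, 21, 12, 23, 9]


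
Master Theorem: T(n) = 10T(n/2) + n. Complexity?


a=10, b=2, c=1. log_2(10)=3.322 > c=1. Case 1: O(n^log_b(a)) = O(n^3.322)
Complexity: O(n^3.322)


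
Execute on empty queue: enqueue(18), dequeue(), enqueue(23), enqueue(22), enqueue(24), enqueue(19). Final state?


enqueue(18) -> [18]
dequeue() returns 18 -> []
enqueue(23) -> [23]
enqueue(22) -> [23, 22]
enqueue(24) -> [23, 22, 24]
enqueue(19) -> [23, 22, 24, 19]
Final queue (front to back): [23, 22, 24, 19]


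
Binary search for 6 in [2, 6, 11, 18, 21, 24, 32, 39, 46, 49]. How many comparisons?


Search for 6:
[0,9] mid=4 arr[4]=21
[0,3] mid=1 arr[1]=6
Total: 2 comparisons


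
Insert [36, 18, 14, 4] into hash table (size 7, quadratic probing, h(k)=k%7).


Insertions: 36->slot 1; 18->slot 4; 14->slot 0; 4->slot 5
Table: [14, 36, None, None, 18, 4, None]


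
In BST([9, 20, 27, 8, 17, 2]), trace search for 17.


BST root = 9
Search for 17: compare at each node
Path: [9, 20, 17]


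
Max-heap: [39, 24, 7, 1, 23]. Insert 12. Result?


Append 12: [39, 24, 7, 1, 23, 12]
Bubble up: swap idx 5(12) with idx 2(7)
Result: [39, 24, 12, 1, 23, 7]


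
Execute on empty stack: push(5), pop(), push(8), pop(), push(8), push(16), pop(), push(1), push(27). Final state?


push(5) -> [5]
pop() returns 5 -> []
push(8) -> [8]
pop() returns 8 -> []
push(8) -> [8]
push(16) -> [8, 16]
pop() returns 16 -> [8]
push(1) -> [8, 1]
push(27) -> [8, 1, 27]
Final stack (bottom to top): [8, 1, 27]


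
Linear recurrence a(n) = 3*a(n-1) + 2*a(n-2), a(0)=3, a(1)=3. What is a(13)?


Build bottom-up:
...a(11)=1328883, a(12)=4732887, a(13)=3*4732887+2*1328883=16856427


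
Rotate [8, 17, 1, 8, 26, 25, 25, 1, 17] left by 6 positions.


Left rotate by 6: [25, 1, 17, 8, 17, 1, 8, 26, 25]


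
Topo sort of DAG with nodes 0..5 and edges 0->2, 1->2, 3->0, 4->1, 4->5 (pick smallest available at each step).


Kahn's algorithm, process smallest node first
Order: [3, 0, 4, 1, 2, 5]


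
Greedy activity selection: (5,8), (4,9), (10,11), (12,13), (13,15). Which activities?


Greedy: pick earliest-ending, then skip overlaps.
Selected (4 activities): [(5, 8), (10, 11), (12, 13), (13, 15)]


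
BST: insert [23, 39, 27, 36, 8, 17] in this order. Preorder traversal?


Root = 23; build tree by BST insertion.
Preorder traversal: [23, 8, 17, 39, 27, 36]


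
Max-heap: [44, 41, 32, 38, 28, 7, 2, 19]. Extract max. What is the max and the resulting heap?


Max = 44
Replace root with last, heapify down
Resulting heap: [41, 38, 32, 19, 28, 7, 2]


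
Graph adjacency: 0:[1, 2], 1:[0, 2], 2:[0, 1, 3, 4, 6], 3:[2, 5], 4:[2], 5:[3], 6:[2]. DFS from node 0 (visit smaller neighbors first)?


DFS stack-based: start with [0]
Visit order: [0, 1, 2, 3, 5, 4, 6]


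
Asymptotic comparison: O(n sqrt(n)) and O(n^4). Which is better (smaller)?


n^1.5 grows slower than quartic
O(n sqrt(n)) is asymptotically smaller; O(n^4) grows faster


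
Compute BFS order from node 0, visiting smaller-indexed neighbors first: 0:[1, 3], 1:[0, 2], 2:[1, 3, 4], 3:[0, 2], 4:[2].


BFS queue: start with [0]
Visit order: [0, 1, 3, 2, 4]


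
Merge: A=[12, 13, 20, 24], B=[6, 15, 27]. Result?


Compare heads, take smaller each step.
Merged: [6, 12, 13, 15, 20, 24, 27]


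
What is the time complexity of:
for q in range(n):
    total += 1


Per nesting level: O(n) = O(n)
Complexity: O(n)


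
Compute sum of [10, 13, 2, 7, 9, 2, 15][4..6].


Prefix sums: [0, 10, 23, 25, 32, 41, 43, 58]
Sum[4..6] = prefix[7] - prefix[4] = 58 - 32 = 26


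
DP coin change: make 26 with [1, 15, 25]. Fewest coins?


dp[0]=0; dp[i]=1+min(dp[i-c] for c in coins)
...dp[21]=7, dp[22]=8, dp[23]=9, dp[24]=10, dp[25]=1, dp[26]=2
Minimum coins for 26 = 2


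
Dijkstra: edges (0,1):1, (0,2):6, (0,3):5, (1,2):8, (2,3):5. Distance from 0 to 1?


Dijkstra from 0:
Distances: {0: 0, 1: 1, 2: 6, 3: 5}
Shortest distance to 1 = 1, path = [0, 1]


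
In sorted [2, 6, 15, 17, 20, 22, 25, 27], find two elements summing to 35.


Two pointers: lo=0, hi=7
Found pair: (15, 20) summing to 35


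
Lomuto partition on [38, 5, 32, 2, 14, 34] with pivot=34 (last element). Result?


Elements <= 34 go left of pivot.
Result: [5, 32, 2, 14, 34, 38], pivot at index 4


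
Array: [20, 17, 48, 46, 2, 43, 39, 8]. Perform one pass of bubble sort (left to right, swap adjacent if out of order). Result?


After one pass: [17, 20, 46, 2, 43, 39, 8, 48]


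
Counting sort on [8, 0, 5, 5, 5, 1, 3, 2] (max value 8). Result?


Count array: [1, 1, 1, 1, 0, 3, 0, 0, 1]
Reconstruct: [0, 1, 2, 3, 5, 5, 5, 8]


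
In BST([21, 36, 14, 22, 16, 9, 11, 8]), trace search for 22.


BST root = 21
Search for 22: compare at each node
Path: [21, 36, 22]


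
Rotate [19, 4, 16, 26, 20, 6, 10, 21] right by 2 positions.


Right rotate by 2: [10, 21, 19, 4, 16, 26, 20, 6]


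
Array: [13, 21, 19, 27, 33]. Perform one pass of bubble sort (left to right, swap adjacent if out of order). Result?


After one pass: [13, 19, 21, 27, 33]


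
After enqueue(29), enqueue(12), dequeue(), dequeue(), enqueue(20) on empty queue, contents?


enqueue(29) -> [29]
enqueue(12) -> [29, 12]
dequeue() returns 29 -> [12]
dequeue() returns 12 -> []
enqueue(20) -> [20]
Final queue (front to back): [20]


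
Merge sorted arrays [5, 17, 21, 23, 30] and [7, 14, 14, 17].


Compare heads, take smaller each step.
Merged: [5, 7, 14, 14, 17, 17, 21, 23, 30]


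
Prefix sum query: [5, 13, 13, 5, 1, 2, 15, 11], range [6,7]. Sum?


Prefix sums: [0, 5, 18, 31, 36, 37, 39, 54, 65]
Sum[6..7] = prefix[8] - prefix[6] = 65 - 39 = 26


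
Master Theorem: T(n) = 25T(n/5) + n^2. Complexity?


a=25, b=5, c=2. log_5(25)=2 = c=2. Case 2: O(n^c log n) = O(n^2 log n)
Complexity: O(n^2 log n)


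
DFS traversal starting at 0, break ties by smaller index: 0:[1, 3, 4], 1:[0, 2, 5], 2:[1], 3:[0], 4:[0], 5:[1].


DFS stack-based: start with [0]
Visit order: [0, 1, 2, 5, 3, 4]


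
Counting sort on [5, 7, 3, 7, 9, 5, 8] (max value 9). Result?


Count array: [0, 0, 0, 1, 0, 2, 0, 2, 1, 1]
Reconstruct: [3, 5, 5, 7, 7, 8, 9]


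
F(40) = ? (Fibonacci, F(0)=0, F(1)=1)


F(n)=F(n-1)+F(n-2)
...F(38)=39088169, F(39)=63245986, F(40)=102334155


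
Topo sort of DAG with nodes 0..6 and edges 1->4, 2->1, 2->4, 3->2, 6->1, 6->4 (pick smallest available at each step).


Kahn's algorithm, process smallest node first
Order: [0, 3, 2, 5, 6, 1, 4]


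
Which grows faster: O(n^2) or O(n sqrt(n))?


n^1.5 grows slower than quadratic
O(n sqrt(n)) is asymptotically smaller; O(n^2) grows faster


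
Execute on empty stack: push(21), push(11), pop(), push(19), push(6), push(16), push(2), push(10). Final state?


push(21) -> [21]
push(11) -> [21, 11]
pop() returns 11 -> [21]
push(19) -> [21, 19]
push(6) -> [21, 19, 6]
push(16) -> [21, 19, 6, 16]
push(2) -> [21, 19, 6, 16, 2]
push(10) -> [21, 19, 6, 16, 2, 10]
Final stack (bottom to top): [21, 19, 6, 16, 2, 10]


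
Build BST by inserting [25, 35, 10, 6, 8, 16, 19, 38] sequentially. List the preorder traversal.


Root = 25; build tree by BST insertion.
Preorder traversal: [25, 10, 6, 8, 16, 19, 35, 38]


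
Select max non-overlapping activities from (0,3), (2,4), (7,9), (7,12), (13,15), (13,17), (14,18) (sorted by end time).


Greedy: pick earliest-ending, then skip overlaps.
Selected (3 activities): [(0, 3), (7, 9), (13, 15)]


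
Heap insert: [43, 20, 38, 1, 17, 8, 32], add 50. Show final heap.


Append 50: [43, 20, 38, 1, 17, 8, 32, 50]
Bubble up: swap idx 7(50) with idx 3(1); swap idx 3(50) with idx 1(20); swap idx 1(50) with idx 0(43)
Result: [50, 43, 38, 20, 17, 8, 32, 1]


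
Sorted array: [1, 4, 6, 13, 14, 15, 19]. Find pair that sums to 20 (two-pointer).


Two pointers: lo=0, hi=6
Found pair: (1, 19) summing to 20


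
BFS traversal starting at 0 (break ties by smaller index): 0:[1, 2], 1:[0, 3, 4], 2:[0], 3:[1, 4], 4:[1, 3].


BFS queue: start with [0]
Visit order: [0, 1, 2, 3, 4]


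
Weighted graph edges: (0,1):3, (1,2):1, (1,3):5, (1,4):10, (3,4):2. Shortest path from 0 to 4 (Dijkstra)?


Dijkstra from 0:
Distances: {0: 0, 1: 3, 2: 4, 3: 8, 4: 10}
Shortest distance to 4 = 10, path = [0, 1, 3, 4]


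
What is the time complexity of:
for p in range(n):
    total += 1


Per nesting level: O(n) = O(n)
Complexity: O(n)


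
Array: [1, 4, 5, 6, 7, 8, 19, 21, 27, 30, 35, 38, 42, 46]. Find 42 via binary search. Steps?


Search for 42:
[0,13] mid=6 arr[6]=19
[7,13] mid=10 arr[10]=35
[11,13] mid=12 arr[12]=42
Total: 3 comparisons


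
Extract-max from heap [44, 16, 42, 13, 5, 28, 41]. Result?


Max = 44
Replace root with last, heapify down
Resulting heap: [42, 16, 41, 13, 5, 28]


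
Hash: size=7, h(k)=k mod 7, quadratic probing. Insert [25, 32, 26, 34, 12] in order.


Insertions: 25->slot 4; 32->slot 5; 26->slot 6; 34->slot 0; 12->slot 2
Table: [34, None, 12, None, 25, 32, 26]


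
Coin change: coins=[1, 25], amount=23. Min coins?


dp[0]=0; dp[i]=1+min(dp[i-c] for c in coins)
...dp[18]=18, dp[19]=19, dp[20]=20, dp[21]=21, dp[22]=22, dp[23]=23
Minimum coins for 23 = 23


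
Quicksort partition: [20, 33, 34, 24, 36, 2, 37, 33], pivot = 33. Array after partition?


Elements <= 33 go left of pivot.
Result: [20, 33, 24, 2, 33, 34, 37, 36], pivot at index 4


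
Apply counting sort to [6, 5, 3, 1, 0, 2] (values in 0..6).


Count array: [1, 1, 1, 1, 0, 1, 1]
Reconstruct: [0, 1, 2, 3, 5, 6]


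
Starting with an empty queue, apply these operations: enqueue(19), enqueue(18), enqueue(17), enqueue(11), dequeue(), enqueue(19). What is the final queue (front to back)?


enqueue(19) -> [19]
enqueue(18) -> [19, 18]
enqueue(17) -> [19, 18, 17]
enqueue(11) -> [19, 18, 17, 11]
dequeue() returns 19 -> [18, 17, 11]
enqueue(19) -> [18, 17, 11, 19]
Final queue (front to back): [18, 17, 11, 19]


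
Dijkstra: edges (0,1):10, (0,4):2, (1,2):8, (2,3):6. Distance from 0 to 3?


Dijkstra from 0:
Distances: {0: 0, 1: 10, 2: 18, 3: 24, 4: 2}
Shortest distance to 3 = 24, path = [0, 1, 2, 3]


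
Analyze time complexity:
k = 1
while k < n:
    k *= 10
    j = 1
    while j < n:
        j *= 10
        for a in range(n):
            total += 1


Per nesting level: O(log n) * O(log n) * O(n) = O(n (log n)^2)
Complexity: O(n (log n)^2)


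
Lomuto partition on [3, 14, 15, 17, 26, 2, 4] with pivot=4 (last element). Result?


Elements <= 4 go left of pivot.
Result: [3, 2, 4, 17, 26, 14, 15], pivot at index 2


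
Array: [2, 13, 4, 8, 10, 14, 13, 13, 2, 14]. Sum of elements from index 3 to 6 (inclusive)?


Prefix sums: [0, 2, 15, 19, 27, 37, 51, 64, 77, 79, 93]
Sum[3..6] = prefix[7] - prefix[3] = 64 - 19 = 45


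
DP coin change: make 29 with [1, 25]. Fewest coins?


dp[0]=0; dp[i]=1+min(dp[i-c] for c in coins)
...dp[24]=24, dp[25]=1, dp[26]=2, dp[27]=3, dp[28]=4, dp[29]=5
Minimum coins for 29 = 5


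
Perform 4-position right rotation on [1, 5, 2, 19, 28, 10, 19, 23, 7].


Right rotate by 4: [10, 19, 23, 7, 1, 5, 2, 19, 28]


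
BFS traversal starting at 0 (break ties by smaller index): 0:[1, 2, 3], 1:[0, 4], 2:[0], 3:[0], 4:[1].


BFS queue: start with [0]
Visit order: [0, 1, 2, 3, 4]


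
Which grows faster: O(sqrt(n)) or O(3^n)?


sublinear grows slower than exponential (base 3)
O(sqrt(n)) is asymptotically smaller; O(3^n) grows faster


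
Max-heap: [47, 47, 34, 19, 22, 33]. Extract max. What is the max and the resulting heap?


Max = 47
Replace root with last, heapify down
Resulting heap: [47, 33, 34, 19, 22]


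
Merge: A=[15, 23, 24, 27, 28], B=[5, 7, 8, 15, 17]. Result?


Compare heads, take smaller each step.
Merged: [5, 7, 8, 15, 15, 17, 23, 24, 27, 28]


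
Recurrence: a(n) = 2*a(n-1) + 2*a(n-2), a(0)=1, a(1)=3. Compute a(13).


Build bottom-up:
...a(11)=68192, a(12)=186304, a(13)=2*186304+2*68192=508992


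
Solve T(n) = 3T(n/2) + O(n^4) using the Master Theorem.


a=3, b=2, c=4. log_2(3)=1.585 < c=4. Case 3: O(n^c) = O(n^4)
Complexity: O(n^4)


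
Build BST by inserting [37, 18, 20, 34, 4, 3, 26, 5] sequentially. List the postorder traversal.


Root = 37; build tree by BST insertion.
Postorder traversal: [3, 5, 4, 26, 34, 20, 18, 37]


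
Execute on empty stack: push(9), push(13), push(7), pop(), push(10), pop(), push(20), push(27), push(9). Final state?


push(9) -> [9]
push(13) -> [9, 13]
push(7) -> [9, 13, 7]
pop() returns 7 -> [9, 13]
push(10) -> [9, 13, 10]
pop() returns 10 -> [9, 13]
push(20) -> [9, 13, 20]
push(27) -> [9, 13, 20, 27]
push(9) -> [9, 13, 20, 27, 9]
Final stack (bottom to top): [9, 13, 20, 27, 9]


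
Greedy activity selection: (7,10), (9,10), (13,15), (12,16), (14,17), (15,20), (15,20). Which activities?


Greedy: pick earliest-ending, then skip overlaps.
Selected (3 activities): [(7, 10), (13, 15), (15, 20)]


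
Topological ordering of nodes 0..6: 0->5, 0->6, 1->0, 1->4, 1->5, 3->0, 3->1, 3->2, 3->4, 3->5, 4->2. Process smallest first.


Kahn's algorithm, process smallest node first
Order: [3, 1, 0, 4, 2, 5, 6]


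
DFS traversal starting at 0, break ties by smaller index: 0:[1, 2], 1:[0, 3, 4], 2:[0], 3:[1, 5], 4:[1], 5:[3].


DFS stack-based: start with [0]
Visit order: [0, 1, 3, 5, 4, 2]


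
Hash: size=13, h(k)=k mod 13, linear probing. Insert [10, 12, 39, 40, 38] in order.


Insertions: 10->slot 10; 12->slot 12; 39->slot 0; 40->slot 1; 38->slot 2
Table: [39, 40, 38, None, None, None, None, None, None, None, 10, None, 12]


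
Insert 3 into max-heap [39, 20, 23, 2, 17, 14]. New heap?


Append 3: [39, 20, 23, 2, 17, 14, 3]
Bubble up: no swaps needed
Result: [39, 20, 23, 2, 17, 14, 3]


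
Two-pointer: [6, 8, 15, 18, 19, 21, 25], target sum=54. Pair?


Two pointers: lo=0, hi=6
No pair sums to 54


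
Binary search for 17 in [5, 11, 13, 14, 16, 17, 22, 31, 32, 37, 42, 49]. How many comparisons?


Search for 17:
[0,11] mid=5 arr[5]=17
Total: 1 comparisons


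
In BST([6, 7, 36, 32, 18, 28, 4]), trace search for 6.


BST root = 6
Search for 6: compare at each node
Path: [6]


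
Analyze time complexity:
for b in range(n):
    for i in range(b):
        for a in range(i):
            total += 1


Per nesting level: O(n) * O(n) [triangular over b] * O(n) [triangular over i] = O(n^3)
Complexity: O(n^3)


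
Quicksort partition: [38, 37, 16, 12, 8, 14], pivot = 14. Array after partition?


Elements <= 14 go left of pivot.
Result: [12, 8, 14, 38, 37, 16], pivot at index 2


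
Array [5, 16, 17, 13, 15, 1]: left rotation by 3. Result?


Left rotate by 3: [13, 15, 1, 5, 16, 17]


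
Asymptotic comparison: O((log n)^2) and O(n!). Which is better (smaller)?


polylogarithmic grows slower than factorial
O((log n)^2) is asymptotically smaller; O(n!) grows faster


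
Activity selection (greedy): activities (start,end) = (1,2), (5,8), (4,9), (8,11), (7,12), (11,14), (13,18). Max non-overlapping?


Greedy: pick earliest-ending, then skip overlaps.
Selected (4 activities): [(1, 2), (5, 8), (8, 11), (11, 14)]


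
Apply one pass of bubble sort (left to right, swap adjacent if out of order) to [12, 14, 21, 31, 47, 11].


After one pass: [12, 14, 21, 31, 11, 47]


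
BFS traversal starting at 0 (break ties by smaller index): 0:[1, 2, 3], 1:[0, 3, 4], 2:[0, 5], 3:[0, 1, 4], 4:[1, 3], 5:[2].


BFS queue: start with [0]
Visit order: [0, 1, 2, 3, 4, 5]


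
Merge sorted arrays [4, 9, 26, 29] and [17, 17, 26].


Compare heads, take smaller each step.
Merged: [4, 9, 17, 17, 26, 26, 29]


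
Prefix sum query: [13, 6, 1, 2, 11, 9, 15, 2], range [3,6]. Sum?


Prefix sums: [0, 13, 19, 20, 22, 33, 42, 57, 59]
Sum[3..6] = prefix[7] - prefix[3] = 57 - 20 = 37


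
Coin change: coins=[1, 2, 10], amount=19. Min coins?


dp[0]=0; dp[i]=1+min(dp[i-c] for c in coins)
...dp[14]=3, dp[15]=4, dp[16]=4, dp[17]=5, dp[18]=5, dp[19]=6
Minimum coins for 19 = 6


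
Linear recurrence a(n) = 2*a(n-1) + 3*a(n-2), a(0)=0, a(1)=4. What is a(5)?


Build bottom-up:
...a(3)=28, a(4)=80, a(5)=2*80+3*28=244


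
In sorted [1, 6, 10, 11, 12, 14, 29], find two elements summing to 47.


Two pointers: lo=0, hi=6
No pair sums to 47


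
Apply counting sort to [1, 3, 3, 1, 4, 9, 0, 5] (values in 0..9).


Count array: [1, 2, 0, 2, 1, 1, 0, 0, 0, 1]
Reconstruct: [0, 1, 1, 3, 3, 4, 5, 9]


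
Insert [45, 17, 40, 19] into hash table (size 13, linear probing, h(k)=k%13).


Insertions: 45->slot 6; 17->slot 4; 40->slot 1; 19->slot 7
Table: [None, 40, None, None, 17, None, 45, 19, None, None, None, None, None]


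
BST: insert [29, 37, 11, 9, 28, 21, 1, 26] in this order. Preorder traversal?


Root = 29; build tree by BST insertion.
Preorder traversal: [29, 11, 9, 1, 28, 21, 26, 37]


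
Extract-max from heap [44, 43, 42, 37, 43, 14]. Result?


Max = 44
Replace root with last, heapify down
Resulting heap: [43, 43, 42, 37, 14]


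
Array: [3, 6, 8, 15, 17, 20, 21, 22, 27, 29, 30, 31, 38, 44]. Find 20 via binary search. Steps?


Search for 20:
[0,13] mid=6 arr[6]=21
[0,5] mid=2 arr[2]=8
[3,5] mid=4 arr[4]=17
[5,5] mid=5 arr[5]=20
Total: 4 comparisons


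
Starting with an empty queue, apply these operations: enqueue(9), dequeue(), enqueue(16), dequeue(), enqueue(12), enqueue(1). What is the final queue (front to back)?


enqueue(9) -> [9]
dequeue() returns 9 -> []
enqueue(16) -> [16]
dequeue() returns 16 -> []
enqueue(12) -> [12]
enqueue(1) -> [12, 1]
Final queue (front to back): [12, 1]


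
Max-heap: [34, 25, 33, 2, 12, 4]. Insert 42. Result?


Append 42: [34, 25, 33, 2, 12, 4, 42]
Bubble up: swap idx 6(42) with idx 2(33); swap idx 2(42) with idx 0(34)
Result: [42, 25, 34, 2, 12, 4, 33]


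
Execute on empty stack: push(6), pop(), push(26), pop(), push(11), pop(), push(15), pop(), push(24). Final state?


push(6) -> [6]
pop() returns 6 -> []
push(26) -> [26]
pop() returns 26 -> []
push(11) -> [11]
pop() returns 11 -> []
push(15) -> [15]
pop() returns 15 -> []
push(24) -> [24]
Final stack (bottom to top): [24]


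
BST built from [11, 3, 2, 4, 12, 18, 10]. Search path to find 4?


BST root = 11
Search for 4: compare at each node
Path: [11, 3, 4]


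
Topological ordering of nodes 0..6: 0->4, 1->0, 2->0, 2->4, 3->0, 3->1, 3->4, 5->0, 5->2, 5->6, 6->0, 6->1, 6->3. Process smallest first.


Kahn's algorithm, process smallest node first
Order: [5, 2, 6, 3, 1, 0, 4]


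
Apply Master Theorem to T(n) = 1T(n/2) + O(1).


a=1, b=2, c=0. log_2(1)=0 = c=0. Case 2: O(n^c log n) = O(log n)
Complexity: O(log n)


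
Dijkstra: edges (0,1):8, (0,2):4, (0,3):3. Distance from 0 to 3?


Dijkstra from 0:
Distances: {0: 0, 1: 8, 2: 4, 3: 3}
Shortest distance to 3 = 3, path = [0, 3]


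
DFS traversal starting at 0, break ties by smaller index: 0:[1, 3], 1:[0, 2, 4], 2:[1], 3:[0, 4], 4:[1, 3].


DFS stack-based: start with [0]
Visit order: [0, 1, 2, 4, 3]


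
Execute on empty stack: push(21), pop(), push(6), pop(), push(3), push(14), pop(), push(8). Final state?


push(21) -> [21]
pop() returns 21 -> []
push(6) -> [6]
pop() returns 6 -> []
push(3) -> [3]
push(14) -> [3, 14]
pop() returns 14 -> [3]
push(8) -> [3, 8]
Final stack (bottom to top): [3, 8]


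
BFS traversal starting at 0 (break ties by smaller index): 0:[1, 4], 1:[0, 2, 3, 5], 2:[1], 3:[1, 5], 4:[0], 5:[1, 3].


BFS queue: start with [0]
Visit order: [0, 1, 4, 2, 3, 5]


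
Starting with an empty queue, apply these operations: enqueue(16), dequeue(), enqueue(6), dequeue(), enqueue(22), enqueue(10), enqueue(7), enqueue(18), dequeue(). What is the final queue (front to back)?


enqueue(16) -> [16]
dequeue() returns 16 -> []
enqueue(6) -> [6]
dequeue() returns 6 -> []
enqueue(22) -> [22]
enqueue(10) -> [22, 10]
enqueue(7) -> [22, 10, 7]
enqueue(18) -> [22, 10, 7, 18]
dequeue() returns 22 -> [10, 7, 18]
Final queue (front to back): [10, 7, 18]


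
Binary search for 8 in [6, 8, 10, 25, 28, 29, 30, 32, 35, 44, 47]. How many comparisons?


Search for 8:
[0,10] mid=5 arr[5]=29
[0,4] mid=2 arr[2]=10
[0,1] mid=0 arr[0]=6
[1,1] mid=1 arr[1]=8
Total: 4 comparisons


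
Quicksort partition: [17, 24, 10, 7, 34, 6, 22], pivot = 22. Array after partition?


Elements <= 22 go left of pivot.
Result: [17, 10, 7, 6, 22, 24, 34], pivot at index 4


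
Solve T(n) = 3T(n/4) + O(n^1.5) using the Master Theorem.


a=3, b=4, c=1.5. log_4(3)=0.792 < c=1.5. Case 3: O(n^c) = O(n^1.500)
Complexity: O(n^1.500)


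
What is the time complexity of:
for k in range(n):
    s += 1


Per nesting level: O(n) = O(n)
Complexity: O(n)


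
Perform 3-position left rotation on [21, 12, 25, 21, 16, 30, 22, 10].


Left rotate by 3: [21, 16, 30, 22, 10, 21, 12, 25]


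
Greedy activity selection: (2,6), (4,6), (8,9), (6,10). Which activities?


Greedy: pick earliest-ending, then skip overlaps.
Selected (2 activities): [(2, 6), (8, 9)]


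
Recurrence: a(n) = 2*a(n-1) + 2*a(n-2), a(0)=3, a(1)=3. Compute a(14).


Build bottom-up:
...a(12)=259392, a(13)=708672, a(14)=2*708672+2*259392=1936128


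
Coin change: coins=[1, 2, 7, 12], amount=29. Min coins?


dp[0]=0; dp[i]=1+min(dp[i-c] for c in coins)
...dp[24]=2, dp[25]=3, dp[26]=3, dp[27]=4, dp[28]=4, dp[29]=5
Minimum coins for 29 = 5


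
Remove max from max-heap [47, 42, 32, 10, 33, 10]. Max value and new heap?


Max = 47
Replace root with last, heapify down
Resulting heap: [42, 33, 32, 10, 10]


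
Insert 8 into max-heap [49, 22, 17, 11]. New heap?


Append 8: [49, 22, 17, 11, 8]
Bubble up: no swaps needed
Result: [49, 22, 17, 11, 8]


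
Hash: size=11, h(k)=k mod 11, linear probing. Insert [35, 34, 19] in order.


Insertions: 35->slot 2; 34->slot 1; 19->slot 8
Table: [None, 34, 35, None, None, None, None, None, 19, None, None]


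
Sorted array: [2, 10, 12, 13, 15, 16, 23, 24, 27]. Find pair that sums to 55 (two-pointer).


Two pointers: lo=0, hi=8
No pair sums to 55


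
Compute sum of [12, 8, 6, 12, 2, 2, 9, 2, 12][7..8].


Prefix sums: [0, 12, 20, 26, 38, 40, 42, 51, 53, 65]
Sum[7..8] = prefix[9] - prefix[7] = 65 - 51 = 14


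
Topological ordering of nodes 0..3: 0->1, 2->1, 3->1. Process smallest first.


Kahn's algorithm, process smallest node first
Order: [0, 2, 3, 1]


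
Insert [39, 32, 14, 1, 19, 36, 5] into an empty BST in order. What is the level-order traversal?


Root = 39; build tree by BST insertion.
Level-Order traversal: [39, 32, 14, 36, 1, 19, 5]


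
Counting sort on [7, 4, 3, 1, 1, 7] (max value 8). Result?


Count array: [0, 2, 0, 1, 1, 0, 0, 2, 0]
Reconstruct: [1, 1, 3, 4, 7, 7]


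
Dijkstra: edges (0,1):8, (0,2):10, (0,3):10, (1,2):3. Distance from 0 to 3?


Dijkstra from 0:
Distances: {0: 0, 1: 8, 2: 10, 3: 10}
Shortest distance to 3 = 10, path = [0, 3]


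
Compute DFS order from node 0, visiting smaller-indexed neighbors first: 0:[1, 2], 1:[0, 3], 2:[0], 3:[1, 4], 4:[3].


DFS stack-based: start with [0]
Visit order: [0, 1, 3, 4, 2]


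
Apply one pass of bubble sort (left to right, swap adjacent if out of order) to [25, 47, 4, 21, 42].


After one pass: [25, 4, 21, 42, 47]


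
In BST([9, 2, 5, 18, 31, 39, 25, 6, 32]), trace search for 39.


BST root = 9
Search for 39: compare at each node
Path: [9, 18, 31, 39]


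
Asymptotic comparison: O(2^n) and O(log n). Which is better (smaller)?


logarithmic grows slower than exponential
O(log n) is asymptotically smaller; O(2^n) grows faster


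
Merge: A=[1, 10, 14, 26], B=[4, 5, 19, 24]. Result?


Compare heads, take smaller each step.
Merged: [1, 4, 5, 10, 14, 19, 24, 26]


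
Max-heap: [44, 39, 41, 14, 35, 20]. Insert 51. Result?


Append 51: [44, 39, 41, 14, 35, 20, 51]
Bubble up: swap idx 6(51) with idx 2(41); swap idx 2(51) with idx 0(44)
Result: [51, 39, 44, 14, 35, 20, 41]


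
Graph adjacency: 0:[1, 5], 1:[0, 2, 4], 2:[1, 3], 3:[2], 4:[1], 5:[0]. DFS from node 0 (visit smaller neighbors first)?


DFS stack-based: start with [0]
Visit order: [0, 1, 2, 3, 4, 5]


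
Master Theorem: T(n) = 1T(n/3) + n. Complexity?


a=1, b=3, c=1. log_3(1)=0 < c=1. Case 3: O(n^c) = O(n)
Complexity: O(n)


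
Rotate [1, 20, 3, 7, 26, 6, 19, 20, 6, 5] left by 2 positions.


Left rotate by 2: [3, 7, 26, 6, 19, 20, 6, 5, 1, 20]


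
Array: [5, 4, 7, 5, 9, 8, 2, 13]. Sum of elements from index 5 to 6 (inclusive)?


Prefix sums: [0, 5, 9, 16, 21, 30, 38, 40, 53]
Sum[5..6] = prefix[7] - prefix[5] = 40 - 30 = 10


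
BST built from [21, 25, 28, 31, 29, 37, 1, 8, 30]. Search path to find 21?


BST root = 21
Search for 21: compare at each node
Path: [21]


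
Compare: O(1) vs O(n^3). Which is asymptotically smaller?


constant grows slower than cubic
O(1) is asymptotically smaller; O(n^3) grows faster


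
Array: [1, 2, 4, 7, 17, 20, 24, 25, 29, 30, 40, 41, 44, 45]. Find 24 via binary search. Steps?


Search for 24:
[0,13] mid=6 arr[6]=24
Total: 1 comparisons


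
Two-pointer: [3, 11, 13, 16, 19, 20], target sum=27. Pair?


Two pointers: lo=0, hi=5
Found pair: (11, 16) summing to 27


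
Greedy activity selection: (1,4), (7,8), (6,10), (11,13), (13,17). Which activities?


Greedy: pick earliest-ending, then skip overlaps.
Selected (4 activities): [(1, 4), (7, 8), (11, 13), (13, 17)]


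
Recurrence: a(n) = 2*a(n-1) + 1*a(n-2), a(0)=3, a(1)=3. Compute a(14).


Build bottom-up:
...a(12)=58803, a(13)=141963, a(14)=2*141963+1*58803=342729


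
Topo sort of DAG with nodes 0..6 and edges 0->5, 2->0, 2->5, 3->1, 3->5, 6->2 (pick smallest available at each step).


Kahn's algorithm, process smallest node first
Order: [3, 1, 4, 6, 2, 0, 5]


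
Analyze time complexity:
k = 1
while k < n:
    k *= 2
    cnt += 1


Per nesting level: O(log n) = O(log n)
Complexity: O(log n)


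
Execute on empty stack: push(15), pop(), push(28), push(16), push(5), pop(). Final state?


push(15) -> [15]
pop() returns 15 -> []
push(28) -> [28]
push(16) -> [28, 16]
push(5) -> [28, 16, 5]
pop() returns 5 -> [28, 16]
Final stack (bottom to top): [28, 16]


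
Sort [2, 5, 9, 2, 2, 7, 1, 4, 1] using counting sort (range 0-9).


Count array: [0, 2, 3, 0, 1, 1, 0, 1, 0, 1]
Reconstruct: [1, 1, 2, 2, 2, 4, 5, 7, 9]


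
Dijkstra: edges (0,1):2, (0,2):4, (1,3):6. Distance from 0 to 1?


Dijkstra from 0:
Distances: {0: 0, 1: 2, 2: 4, 3: 8}
Shortest distance to 1 = 2, path = [0, 1]


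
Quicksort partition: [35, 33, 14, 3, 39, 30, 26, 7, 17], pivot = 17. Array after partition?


Elements <= 17 go left of pivot.
Result: [14, 3, 7, 17, 39, 30, 26, 35, 33], pivot at index 3


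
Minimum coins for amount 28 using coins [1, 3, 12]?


dp[0]=0; dp[i]=1+min(dp[i-c] for c in coins)
...dp[23]=6, dp[24]=2, dp[25]=3, dp[26]=4, dp[27]=3, dp[28]=4
Minimum coins for 28 = 4


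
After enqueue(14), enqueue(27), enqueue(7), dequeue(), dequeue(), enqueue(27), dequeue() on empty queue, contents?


enqueue(14) -> [14]
enqueue(27) -> [14, 27]
enqueue(7) -> [14, 27, 7]
dequeue() returns 14 -> [27, 7]
dequeue() returns 27 -> [7]
enqueue(27) -> [7, 27]
dequeue() returns 7 -> [27]
Final queue (front to back): [27]


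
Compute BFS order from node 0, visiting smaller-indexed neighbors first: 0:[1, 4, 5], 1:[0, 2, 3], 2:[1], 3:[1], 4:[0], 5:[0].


BFS queue: start with [0]
Visit order: [0, 1, 4, 5, 2, 3]


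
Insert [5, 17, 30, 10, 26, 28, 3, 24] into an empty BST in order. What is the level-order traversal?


Root = 5; build tree by BST insertion.
Level-Order traversal: [5, 3, 17, 10, 30, 26, 24, 28]
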